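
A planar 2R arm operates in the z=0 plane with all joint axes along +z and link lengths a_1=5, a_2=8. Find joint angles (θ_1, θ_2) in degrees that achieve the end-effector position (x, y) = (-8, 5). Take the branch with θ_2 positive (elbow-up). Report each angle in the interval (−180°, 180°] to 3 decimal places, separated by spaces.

cos θ_2 = (89.0000−5²−8²)/(2·5·8) = 0.0000; θ_2 = 90.0000° (elbow-up)
β = atan2(5.0000,-8.0000) = 147.9946°; ψ = atan2(8.0000,5.0000) = 57.9946°
θ_1 = β − ψ = 90.0000°

90.000 90.000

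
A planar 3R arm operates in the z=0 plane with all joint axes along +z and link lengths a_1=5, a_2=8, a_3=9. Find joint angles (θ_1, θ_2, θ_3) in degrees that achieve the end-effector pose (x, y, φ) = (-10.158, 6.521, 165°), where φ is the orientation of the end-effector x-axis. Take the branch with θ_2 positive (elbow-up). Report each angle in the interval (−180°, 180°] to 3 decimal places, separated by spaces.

-6.482 150.004 21.478

wrist centre = target − a_3·(cos φ, sin φ) = (-1.4647, 4.1916)
cos θ_2 = (19.7150−5²−8²)/(2·5·8) = -0.8661; θ_2 = 150.0042° (elbow-up)
β = atan2(4.1916,-1.4647) = 109.2608°; ψ = atan2(3.9995,-1.9285) = 115.7428°
θ_1 = β − ψ = -6.4820°
θ_3 = φ − θ_1 − θ_2 = 21.4777° (wrapped to (-180°,180°])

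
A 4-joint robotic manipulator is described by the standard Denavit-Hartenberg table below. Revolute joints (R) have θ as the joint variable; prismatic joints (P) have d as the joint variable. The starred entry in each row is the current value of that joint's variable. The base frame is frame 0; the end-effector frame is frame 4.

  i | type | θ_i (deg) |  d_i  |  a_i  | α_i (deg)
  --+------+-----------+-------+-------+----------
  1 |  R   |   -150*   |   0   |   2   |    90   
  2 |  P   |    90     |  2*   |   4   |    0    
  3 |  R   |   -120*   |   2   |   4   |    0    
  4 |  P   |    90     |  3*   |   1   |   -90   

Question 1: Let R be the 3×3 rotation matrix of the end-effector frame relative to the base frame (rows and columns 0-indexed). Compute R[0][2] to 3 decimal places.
0.750

End-effector z-axis (col 2 of R) = (0.7500,0.4330,0.5000)
R[0][2] = 0.7500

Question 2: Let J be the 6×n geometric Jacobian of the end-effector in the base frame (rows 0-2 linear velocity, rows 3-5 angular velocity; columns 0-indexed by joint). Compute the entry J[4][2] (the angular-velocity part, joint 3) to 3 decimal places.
axis z_2 = (-0.5000,0.8660,0.0000); lever o_n−o_2 = (-5.9330,2.3481,-1.1340)
cross product → J_v[:, 2] = (-0.9821,-0.5670,3.9641)
J_ω[:, 2] = z_2
entry J[4][2] = 0.8660

0.866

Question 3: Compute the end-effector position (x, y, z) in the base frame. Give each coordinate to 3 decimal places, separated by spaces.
-8.665 3.080 2.866

after link 1: o_1 = (-1.7321, -1.0000, 0.0000)
after link 2: o_2 = (-2.7321, 0.7321, 4.0000)
after link 3: o_3 = (-6.7321, 0.7321, 2.0000)
after link 4: o_4 = (-8.6651, 3.0801, 2.8660)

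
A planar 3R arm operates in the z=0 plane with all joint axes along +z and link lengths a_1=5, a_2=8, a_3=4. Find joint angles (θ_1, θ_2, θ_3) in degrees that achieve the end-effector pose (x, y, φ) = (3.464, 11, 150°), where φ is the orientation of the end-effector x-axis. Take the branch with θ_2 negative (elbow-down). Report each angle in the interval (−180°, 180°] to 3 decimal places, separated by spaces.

90.001 -60.001 120.000

wrist centre = target − a_3·(cos φ, sin φ) = (6.9281, 9.0000)
cos θ_2 = (128.9986−5²−8²)/(2·5·8) = 0.5000; θ_2 = -60.0012° (elbow-down)
β = atan2(9.0000,6.9281) = 52.4113°; ψ = atan2(-6.9283,8.9999) = -37.5898°
θ_1 = β − ψ = 90.0012°
θ_3 = φ − θ_1 − θ_2 = 120.0000° (wrapped to (-180°,180°])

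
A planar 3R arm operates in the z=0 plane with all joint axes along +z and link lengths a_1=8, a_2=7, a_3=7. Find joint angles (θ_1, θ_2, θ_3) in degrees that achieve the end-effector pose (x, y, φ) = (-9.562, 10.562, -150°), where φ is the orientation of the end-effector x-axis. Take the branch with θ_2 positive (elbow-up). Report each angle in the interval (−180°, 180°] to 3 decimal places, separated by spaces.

89.997 30.006 89.997

wrist centre = target − a_3·(cos φ, sin φ) = (-3.4998, 14.0620)
cos θ_2 = (209.9886−8²−7²)/(2·8·7) = 0.8660; θ_2 = 30.0064° (elbow-up)
β = atan2(14.0620,-3.4998) = 103.9761°; ψ = atan2(3.5007,14.0618) = 13.9796°
θ_1 = β − ψ = 89.9965°
θ_3 = φ − θ_1 − θ_2 = 89.9971° (wrapped to (-180°,180°])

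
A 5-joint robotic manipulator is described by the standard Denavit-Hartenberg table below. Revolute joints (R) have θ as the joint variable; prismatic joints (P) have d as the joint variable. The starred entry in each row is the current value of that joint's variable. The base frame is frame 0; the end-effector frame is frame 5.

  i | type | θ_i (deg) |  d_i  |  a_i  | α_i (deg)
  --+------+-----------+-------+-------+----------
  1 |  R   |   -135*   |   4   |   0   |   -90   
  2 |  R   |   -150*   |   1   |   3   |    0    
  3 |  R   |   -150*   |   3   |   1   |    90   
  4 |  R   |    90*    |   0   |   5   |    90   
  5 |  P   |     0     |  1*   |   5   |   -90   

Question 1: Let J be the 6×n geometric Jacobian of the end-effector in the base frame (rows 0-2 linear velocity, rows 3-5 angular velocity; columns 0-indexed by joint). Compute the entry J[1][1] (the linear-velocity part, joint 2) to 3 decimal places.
axis z_1 = (0.7071,-0.7071,0.0000); lever o_n−o_1 = (11.0295,-8.7695,-0.2321)
cross product → J_v[:, 1] = (0.1641,0.1641,1.5981)
J_ω[:, 1] = z_1
entry J[1][1] = 0.1641

0.164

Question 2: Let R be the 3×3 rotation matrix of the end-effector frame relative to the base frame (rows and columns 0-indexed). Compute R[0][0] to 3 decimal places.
0.707

End-effector x-axis (col 0 of R) = (0.7071,-0.7071,-0.0000)
R[0][0] = 0.7071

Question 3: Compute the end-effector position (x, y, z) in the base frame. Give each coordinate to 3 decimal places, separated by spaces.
after link 1: o_1 = (0.0000, 0.0000, 4.0000)
after link 2: o_2 = (2.5442, 1.1300, 5.5000)
after link 3: o_3 = (4.3120, -1.3449, 4.6340)
after link 4: o_4 = (7.8475, -4.8804, 4.6340)
after link 5: o_5 = (11.0295, -8.7695, 3.7679)

11.030 -8.769 3.768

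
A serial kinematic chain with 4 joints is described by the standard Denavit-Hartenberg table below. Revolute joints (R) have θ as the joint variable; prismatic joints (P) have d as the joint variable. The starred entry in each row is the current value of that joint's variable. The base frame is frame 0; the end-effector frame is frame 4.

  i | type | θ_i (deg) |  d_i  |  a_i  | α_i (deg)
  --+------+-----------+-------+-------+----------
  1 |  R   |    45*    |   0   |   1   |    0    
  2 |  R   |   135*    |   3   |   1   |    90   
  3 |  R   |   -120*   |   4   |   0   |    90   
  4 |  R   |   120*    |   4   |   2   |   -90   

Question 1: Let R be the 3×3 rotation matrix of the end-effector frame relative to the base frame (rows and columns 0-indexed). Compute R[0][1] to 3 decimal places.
End-effector y-axis (col 1 of R) = (-0.8660,0.0000,-0.5000)
R[0][1] = -0.8660

-0.866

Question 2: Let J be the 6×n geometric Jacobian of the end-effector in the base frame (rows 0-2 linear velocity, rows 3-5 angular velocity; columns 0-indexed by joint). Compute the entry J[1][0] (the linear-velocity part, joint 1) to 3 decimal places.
axis z_0 = ẑ; lever o_n−o_0 = (2.6712,6.4392,5.8660)
cross product → J_v[:, 0] = (-6.4392,2.6712,0.0000)
J_ω[:, 0] = z_0
entry J[1][0] = 2.6712

2.671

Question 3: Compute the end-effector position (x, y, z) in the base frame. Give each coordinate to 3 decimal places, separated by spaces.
after link 1: o_1 = (0.7071, 0.7071, 0.0000)
after link 2: o_2 = (-0.2929, 0.7071, 3.0000)
after link 3: o_3 = (-0.2929, 4.7071, 3.0000)
after link 4: o_4 = (2.6712, 6.4392, 5.8660)

2.671 6.439 5.866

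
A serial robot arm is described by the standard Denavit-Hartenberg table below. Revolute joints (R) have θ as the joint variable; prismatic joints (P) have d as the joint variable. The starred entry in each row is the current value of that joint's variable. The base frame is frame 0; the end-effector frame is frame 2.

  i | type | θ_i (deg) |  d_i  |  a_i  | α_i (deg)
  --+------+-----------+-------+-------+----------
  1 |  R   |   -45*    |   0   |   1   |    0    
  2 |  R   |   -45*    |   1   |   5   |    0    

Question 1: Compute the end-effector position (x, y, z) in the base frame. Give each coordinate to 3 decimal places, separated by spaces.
0.707 -5.707 1.000

after link 1: o_1 = (0.7071, -0.7071, 0.0000)
after link 2: o_2 = (0.7071, -5.7071, 1.0000)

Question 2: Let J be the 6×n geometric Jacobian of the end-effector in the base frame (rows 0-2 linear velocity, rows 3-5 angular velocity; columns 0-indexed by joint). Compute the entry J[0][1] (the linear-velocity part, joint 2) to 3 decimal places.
axis z_1 = (0.0000,0.0000,1.0000); lever o_n−o_1 = (0.0000,-5.0000,1.0000)
cross product → J_v[:, 1] = (5.0000,0.0000,-0.0000)
J_ω[:, 1] = z_1
entry J[0][1] = 5.0000

5.000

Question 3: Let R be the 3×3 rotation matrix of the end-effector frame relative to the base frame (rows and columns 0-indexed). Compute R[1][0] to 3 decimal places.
-1.000

End-effector x-axis (col 0 of R) = (0.0000,-1.0000,0.0000)
R[1][0] = -1.0000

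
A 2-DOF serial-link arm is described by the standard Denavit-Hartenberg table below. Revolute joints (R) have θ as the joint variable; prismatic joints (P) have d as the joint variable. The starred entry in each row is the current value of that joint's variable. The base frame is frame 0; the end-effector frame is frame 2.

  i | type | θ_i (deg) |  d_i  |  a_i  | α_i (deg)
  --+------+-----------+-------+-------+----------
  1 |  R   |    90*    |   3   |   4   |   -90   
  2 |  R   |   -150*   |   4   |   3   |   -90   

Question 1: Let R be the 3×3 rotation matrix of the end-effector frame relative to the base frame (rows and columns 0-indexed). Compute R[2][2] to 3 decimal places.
0.866

End-effector z-axis (col 2 of R) = (0.0000,0.5000,0.8660)
R[2][2] = 0.8660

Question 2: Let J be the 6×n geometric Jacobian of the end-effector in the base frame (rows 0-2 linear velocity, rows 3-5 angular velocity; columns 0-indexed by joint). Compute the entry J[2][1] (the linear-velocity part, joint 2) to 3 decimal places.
2.598

axis z_1 = (-1.0000,0.0000,0.0000); lever o_n−o_1 = (-4.0000,-2.5981,1.5000)
cross product → J_v[:, 1] = (0.0000,1.5000,2.5981)
J_ω[:, 1] = z_1
entry J[2][1] = 2.5981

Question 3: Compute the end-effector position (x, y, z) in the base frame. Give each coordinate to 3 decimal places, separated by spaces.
-4.000 1.402 4.500

after link 1: o_1 = (0.0000, 4.0000, 3.0000)
after link 2: o_2 = (-4.0000, 1.4019, 4.5000)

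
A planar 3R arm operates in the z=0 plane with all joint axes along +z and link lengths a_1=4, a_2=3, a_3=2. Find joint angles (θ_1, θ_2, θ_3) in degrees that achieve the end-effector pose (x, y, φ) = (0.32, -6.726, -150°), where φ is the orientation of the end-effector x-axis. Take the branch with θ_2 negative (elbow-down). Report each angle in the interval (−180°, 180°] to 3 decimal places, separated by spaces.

-44.996 -60.006 -44.998

wrist centre = target − a_3·(cos φ, sin φ) = (2.0521, -5.7260)
cos θ_2 = (36.9980−4²−3²)/(2·4·3) = 0.4999; θ_2 = -60.0055° (elbow-down)
β = atan2(-5.7260,2.0521) = -70.2836°; ψ = atan2(-2.5982,5.4997) = -25.2872°
θ_1 = β − ψ = -44.9964°
θ_3 = φ − θ_1 − θ_2 = -44.9981° (wrapped to (-180°,180°])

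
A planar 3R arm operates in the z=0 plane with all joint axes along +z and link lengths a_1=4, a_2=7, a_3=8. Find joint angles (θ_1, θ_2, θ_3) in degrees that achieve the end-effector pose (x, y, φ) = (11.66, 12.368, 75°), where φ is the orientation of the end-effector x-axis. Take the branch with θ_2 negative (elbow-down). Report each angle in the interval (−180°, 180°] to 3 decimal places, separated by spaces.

45.010 -30.010 60.000

wrist centre = target − a_3·(cos φ, sin φ) = (9.5894, 4.6406)
cos θ_2 = (113.4926−4²−7²)/(2·4·7) = 0.8659; θ_2 = -30.0098° (elbow-down)
β = atan2(4.6406,9.5894) = 25.8236°; ψ = atan2(-3.5010,10.0616) = -19.1859°
θ_1 = β − ψ = 45.0095°
θ_3 = φ − θ_1 − θ_2 = 60.0003° (wrapped to (-180°,180°])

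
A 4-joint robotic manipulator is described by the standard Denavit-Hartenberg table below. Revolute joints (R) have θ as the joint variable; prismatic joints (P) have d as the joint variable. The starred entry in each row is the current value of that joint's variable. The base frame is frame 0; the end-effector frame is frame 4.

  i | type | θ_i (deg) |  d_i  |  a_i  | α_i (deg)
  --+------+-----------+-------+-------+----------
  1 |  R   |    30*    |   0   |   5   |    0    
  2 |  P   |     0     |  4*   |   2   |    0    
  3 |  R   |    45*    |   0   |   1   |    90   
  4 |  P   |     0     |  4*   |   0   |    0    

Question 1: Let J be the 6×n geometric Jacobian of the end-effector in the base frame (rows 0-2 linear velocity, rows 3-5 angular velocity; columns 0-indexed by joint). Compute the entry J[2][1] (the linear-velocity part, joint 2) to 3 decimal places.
1.000

prismatic axis z_1 = (0.0000,0.0000,1.0000)
J_v[:, 1] = z_1; J_ω[:, 1] = (0,0,0)
entry J[2][1] = 1.0000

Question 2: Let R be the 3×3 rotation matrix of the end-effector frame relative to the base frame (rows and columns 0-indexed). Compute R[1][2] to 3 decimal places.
End-effector z-axis (col 2 of R) = (0.9659,-0.2588,0.0000)
R[1][2] = -0.2588

-0.259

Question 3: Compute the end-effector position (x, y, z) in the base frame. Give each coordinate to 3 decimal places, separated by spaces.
after link 1: o_1 = (4.3301, 2.5000, 0.0000)
after link 2: o_2 = (6.0622, 3.5000, 4.0000)
after link 3: o_3 = (6.3210, 4.4659, 4.0000)
after link 4: o_4 = (10.1847, 3.4306, 4.0000)

10.185 3.431 4.000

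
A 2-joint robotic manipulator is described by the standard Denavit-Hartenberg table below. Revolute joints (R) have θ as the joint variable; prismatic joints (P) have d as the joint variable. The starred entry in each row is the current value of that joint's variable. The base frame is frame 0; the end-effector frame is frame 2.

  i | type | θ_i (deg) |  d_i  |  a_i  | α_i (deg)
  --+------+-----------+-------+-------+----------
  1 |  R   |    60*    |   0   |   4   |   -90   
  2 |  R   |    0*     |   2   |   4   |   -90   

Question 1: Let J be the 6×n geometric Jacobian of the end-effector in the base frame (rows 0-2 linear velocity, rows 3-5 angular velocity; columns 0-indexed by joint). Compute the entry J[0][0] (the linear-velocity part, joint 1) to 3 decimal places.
axis z_0 = ẑ; lever o_n−o_0 = (2.2679,7.9282,0.0000)
cross product → J_v[:, 0] = (-7.9282,2.2679,0.0000)
J_ω[:, 0] = z_0
entry J[0][0] = -7.9282

-7.928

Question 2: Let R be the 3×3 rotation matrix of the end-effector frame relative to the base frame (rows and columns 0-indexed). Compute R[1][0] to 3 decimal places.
0.866

End-effector x-axis (col 0 of R) = (0.5000,0.8660,0.0000)
R[1][0] = 0.8660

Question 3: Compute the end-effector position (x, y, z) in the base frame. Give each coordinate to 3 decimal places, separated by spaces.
after link 1: o_1 = (2.0000, 3.4641, 0.0000)
after link 2: o_2 = (2.2679, 7.9282, 0.0000)

2.268 7.928 0.000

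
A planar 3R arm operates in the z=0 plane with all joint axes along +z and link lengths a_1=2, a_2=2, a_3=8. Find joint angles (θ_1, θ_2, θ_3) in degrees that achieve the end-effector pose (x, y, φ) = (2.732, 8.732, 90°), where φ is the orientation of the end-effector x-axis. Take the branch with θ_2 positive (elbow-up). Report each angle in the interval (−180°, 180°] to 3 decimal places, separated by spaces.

-30.002 90.003 29.999

wrist centre = target − a_3·(cos φ, sin φ) = (2.7320, 0.7320)
cos θ_2 = (7.9996−2²−2²)/(2·2·2) = -0.0000; θ_2 = 90.0025° (elbow-up)
β = atan2(0.7320,2.7320) = 14.9993°; ψ = atan2(2.0000,1.9999) = 45.0013°
θ_1 = β − ψ = -30.0020°
θ_3 = φ − θ_1 − θ_2 = 29.9995° (wrapped to (-180°,180°])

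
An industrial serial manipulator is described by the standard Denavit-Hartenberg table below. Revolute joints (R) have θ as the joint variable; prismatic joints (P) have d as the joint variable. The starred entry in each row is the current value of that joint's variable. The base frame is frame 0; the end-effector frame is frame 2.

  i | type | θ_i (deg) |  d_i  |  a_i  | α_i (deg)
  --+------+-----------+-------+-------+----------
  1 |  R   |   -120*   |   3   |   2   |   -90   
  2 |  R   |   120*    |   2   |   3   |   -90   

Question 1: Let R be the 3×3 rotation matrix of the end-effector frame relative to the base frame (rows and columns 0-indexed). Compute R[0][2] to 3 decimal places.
End-effector z-axis (col 2 of R) = (0.4330,0.7500,0.5000)
R[0][2] = 0.4330

0.433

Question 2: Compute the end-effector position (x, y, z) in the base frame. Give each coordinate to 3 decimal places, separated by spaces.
1.482 -1.433 0.402

after link 1: o_1 = (-1.0000, -1.7321, 3.0000)
after link 2: o_2 = (1.4821, -1.4330, 0.4019)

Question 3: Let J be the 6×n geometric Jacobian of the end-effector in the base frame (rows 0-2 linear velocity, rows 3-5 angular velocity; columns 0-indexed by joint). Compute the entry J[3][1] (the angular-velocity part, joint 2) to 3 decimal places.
0.866

axis z_1 = (0.8660,-0.5000,0.0000); lever o_n−o_1 = (2.4821,0.2990,-2.5981)
cross product → J_v[:, 1] = (1.2990,2.2500,1.5000)
J_ω[:, 1] = z_1
entry J[3][1] = 0.8660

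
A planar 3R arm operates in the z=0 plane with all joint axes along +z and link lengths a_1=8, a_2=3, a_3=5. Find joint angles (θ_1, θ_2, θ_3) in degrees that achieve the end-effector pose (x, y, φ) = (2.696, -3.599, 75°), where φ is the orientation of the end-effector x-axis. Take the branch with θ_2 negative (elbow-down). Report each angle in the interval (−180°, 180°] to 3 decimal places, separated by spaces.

wrist centre = target − a_3·(cos φ, sin φ) = (1.4019, -8.4286)
cos θ_2 = (73.0071−8²−3²)/(2·8·3) = 0.0001; θ_2 = -89.9915° (elbow-down)
β = atan2(-8.4286,1.4019) = -80.5566°; ψ = atan2(-3.0000,8.0004) = -20.5550°
θ_1 = β − ψ = -60.0016°
θ_3 = φ − θ_1 − θ_2 = -135.0069° (wrapped to (-180°,180°])

-60.002 -89.991 -135.007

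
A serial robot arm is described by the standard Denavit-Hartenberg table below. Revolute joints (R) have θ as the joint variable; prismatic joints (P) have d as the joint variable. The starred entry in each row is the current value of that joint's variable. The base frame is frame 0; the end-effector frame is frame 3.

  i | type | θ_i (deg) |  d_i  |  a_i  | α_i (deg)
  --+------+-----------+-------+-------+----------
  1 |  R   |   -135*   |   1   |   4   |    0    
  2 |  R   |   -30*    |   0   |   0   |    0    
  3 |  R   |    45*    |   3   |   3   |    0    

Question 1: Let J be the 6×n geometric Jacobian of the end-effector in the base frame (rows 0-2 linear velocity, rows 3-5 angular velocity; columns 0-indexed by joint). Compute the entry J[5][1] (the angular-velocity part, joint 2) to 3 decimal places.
1.000

axis z_1 = (0.0000,0.0000,1.0000); lever o_n−o_1 = (-1.5000,-2.5981,3.0000)
cross product → J_v[:, 1] = (2.5981,-1.5000,0.0000)
J_ω[:, 1] = z_1
entry J[5][1] = 1.0000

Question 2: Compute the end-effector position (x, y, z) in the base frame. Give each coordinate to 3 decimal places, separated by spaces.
-4.328 -5.427 4.000

after link 1: o_1 = (-2.8284, -2.8284, 1.0000)
after link 2: o_2 = (-2.8284, -2.8284, 1.0000)
after link 3: o_3 = (-4.3284, -5.4265, 4.0000)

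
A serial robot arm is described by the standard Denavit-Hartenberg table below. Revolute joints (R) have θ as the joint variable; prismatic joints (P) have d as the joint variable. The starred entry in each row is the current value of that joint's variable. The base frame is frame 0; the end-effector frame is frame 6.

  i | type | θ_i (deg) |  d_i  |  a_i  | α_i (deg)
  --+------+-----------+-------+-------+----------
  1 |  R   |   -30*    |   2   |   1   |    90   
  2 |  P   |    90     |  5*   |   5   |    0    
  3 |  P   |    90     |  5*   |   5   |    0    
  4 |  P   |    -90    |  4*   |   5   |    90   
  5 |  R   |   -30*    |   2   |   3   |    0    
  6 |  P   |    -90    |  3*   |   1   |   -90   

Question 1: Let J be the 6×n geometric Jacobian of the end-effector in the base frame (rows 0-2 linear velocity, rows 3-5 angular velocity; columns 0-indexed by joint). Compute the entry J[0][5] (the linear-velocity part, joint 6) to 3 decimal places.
0.866

prismatic axis z_5 = (0.8660,-0.5000,-0.0000)
J_v[:, 5] = z_5; J_ω[:, 5] = (0,0,0)
entry J[0][5] = 0.8660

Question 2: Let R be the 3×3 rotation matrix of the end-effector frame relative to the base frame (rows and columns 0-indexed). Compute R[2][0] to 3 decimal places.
End-effector x-axis (col 0 of R) = (0.4330,0.7500,-0.5000)
R[2][0] = -0.5000

-0.500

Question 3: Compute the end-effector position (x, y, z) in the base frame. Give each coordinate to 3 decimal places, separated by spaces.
after link 1: o_1 = (0.8660, -0.5000, 2.0000)
after link 2: o_2 = (-1.6340, -4.8301, 7.0000)
after link 3: o_3 = (-8.4641, -6.6603, 7.0000)
after link 4: o_4 = (-10.4641, -10.1244, 12.0000)
after link 5: o_5 = (-7.9821, -9.8253, 14.5981)
after link 6: o_6 = (-4.9510, -10.5753, 14.0981)

-4.951 -10.575 14.098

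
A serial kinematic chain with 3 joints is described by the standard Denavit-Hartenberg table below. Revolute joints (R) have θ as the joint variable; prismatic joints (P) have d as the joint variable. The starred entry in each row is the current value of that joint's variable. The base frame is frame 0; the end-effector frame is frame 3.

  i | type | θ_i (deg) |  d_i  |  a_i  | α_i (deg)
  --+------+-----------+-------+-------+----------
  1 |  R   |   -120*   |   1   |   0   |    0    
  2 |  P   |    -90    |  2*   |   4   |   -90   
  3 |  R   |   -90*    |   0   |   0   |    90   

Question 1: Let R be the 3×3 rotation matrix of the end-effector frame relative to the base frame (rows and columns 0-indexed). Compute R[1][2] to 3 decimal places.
End-effector z-axis (col 2 of R) = (0.8660,-0.5000,0.0000)
R[1][2] = -0.5000

-0.500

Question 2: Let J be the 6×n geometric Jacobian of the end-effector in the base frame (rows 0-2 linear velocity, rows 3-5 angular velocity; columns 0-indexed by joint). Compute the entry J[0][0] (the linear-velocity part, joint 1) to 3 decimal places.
-2.000

axis z_0 = ẑ; lever o_n−o_0 = (-3.4641,2.0000,3.0000)
cross product → J_v[:, 0] = (-2.0000,-3.4641,0.0000)
J_ω[:, 0] = z_0
entry J[0][0] = -2.0000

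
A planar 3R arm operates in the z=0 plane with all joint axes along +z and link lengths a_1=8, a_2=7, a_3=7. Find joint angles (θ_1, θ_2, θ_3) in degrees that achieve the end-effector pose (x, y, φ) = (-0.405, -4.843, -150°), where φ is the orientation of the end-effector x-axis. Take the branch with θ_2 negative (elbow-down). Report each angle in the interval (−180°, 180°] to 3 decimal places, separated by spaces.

wrist centre = target − a_3·(cos φ, sin φ) = (5.6572, -1.3430)
cos θ_2 = (33.8073−8²−7²)/(2·8·7) = -0.7071; θ_2 = -134.9976° (elbow-down)
β = atan2(-1.3430,5.6572) = -13.3547°; ψ = atan2(-4.9500,3.0505) = -58.3561°
θ_1 = β − ψ = 45.0015°
θ_3 = φ − θ_1 − θ_2 = -60.0038° (wrapped to (-180°,180°])

45.001 -134.998 -60.004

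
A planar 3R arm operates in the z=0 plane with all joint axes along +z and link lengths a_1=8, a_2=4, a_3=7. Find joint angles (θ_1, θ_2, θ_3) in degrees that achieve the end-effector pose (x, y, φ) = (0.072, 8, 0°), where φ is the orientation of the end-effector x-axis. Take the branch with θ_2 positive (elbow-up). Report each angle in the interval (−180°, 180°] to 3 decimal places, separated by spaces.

wrist centre = target − a_3·(cos φ, sin φ) = (-6.9280, 8.0000)
cos θ_2 = (111.9972−8²−4²)/(2·8·4) = 0.5000; θ_2 = 60.0029° (elbow-up)
β = atan2(8.0000,-6.9280) = 130.8926°; ψ = atan2(3.4642,9.9998) = 19.1074°
θ_1 = β − ψ = 111.7851°
θ_3 = φ − θ_1 − θ_2 = -171.7880° (wrapped to (-180°,180°])

111.785 60.003 -171.788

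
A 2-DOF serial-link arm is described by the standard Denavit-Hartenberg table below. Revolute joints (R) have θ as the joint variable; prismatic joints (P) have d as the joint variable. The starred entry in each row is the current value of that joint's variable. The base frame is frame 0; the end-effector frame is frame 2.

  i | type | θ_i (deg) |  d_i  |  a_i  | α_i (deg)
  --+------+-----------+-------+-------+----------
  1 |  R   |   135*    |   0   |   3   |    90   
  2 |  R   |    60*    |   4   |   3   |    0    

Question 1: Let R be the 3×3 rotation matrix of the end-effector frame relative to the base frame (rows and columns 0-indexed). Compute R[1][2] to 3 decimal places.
End-effector z-axis (col 2 of R) = (0.7071,0.7071,0.0000)
R[1][2] = 0.7071

0.707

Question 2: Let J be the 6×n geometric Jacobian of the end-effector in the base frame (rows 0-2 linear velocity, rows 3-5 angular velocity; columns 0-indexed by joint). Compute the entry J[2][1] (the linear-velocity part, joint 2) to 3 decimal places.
axis z_1 = (0.7071,0.7071,0.0000); lever o_n−o_1 = (1.7678,3.8891,2.5981)
cross product → J_v[:, 1] = (1.8371,-1.8371,1.5000)
J_ω[:, 1] = z_1
entry J[2][1] = 1.5000

1.500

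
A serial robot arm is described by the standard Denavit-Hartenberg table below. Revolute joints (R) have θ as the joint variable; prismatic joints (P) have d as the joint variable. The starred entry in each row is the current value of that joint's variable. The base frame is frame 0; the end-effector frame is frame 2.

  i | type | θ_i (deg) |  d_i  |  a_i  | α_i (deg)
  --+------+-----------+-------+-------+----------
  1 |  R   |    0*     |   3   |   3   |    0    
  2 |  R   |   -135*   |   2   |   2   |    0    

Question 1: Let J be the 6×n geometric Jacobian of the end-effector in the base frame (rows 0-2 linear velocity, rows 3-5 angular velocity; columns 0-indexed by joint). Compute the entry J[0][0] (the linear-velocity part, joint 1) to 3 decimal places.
axis z_0 = ẑ; lever o_n−o_0 = (1.5858,-1.4142,5.0000)
cross product → J_v[:, 0] = (1.4142,1.5858,-0.0000)
J_ω[:, 0] = z_0
entry J[0][0] = 1.4142

1.414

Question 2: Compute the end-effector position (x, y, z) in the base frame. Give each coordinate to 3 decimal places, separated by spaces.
after link 1: o_1 = (3.0000, 0.0000, 3.0000)
after link 2: o_2 = (1.5858, -1.4142, 5.0000)

1.586 -1.414 5.000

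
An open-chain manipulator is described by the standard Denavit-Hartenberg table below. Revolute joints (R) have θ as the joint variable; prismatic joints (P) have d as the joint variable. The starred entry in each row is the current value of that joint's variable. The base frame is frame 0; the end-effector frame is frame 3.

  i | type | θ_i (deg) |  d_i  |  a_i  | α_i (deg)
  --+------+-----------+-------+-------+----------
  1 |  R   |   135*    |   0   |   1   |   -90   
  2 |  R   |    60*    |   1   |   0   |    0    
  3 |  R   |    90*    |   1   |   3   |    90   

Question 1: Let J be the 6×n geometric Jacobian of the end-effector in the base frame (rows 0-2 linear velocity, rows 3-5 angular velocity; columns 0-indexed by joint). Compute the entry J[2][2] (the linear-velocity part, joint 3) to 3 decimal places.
axis z_2 = (-0.7071,-0.7071,0.0000); lever o_n−o_2 = (1.1300,-2.5442,-1.5000)
cross product → J_v[:, 2] = (1.0607,-1.0607,2.5981)
J_ω[:, 2] = z_2
entry J[2][2] = 2.5981

2.598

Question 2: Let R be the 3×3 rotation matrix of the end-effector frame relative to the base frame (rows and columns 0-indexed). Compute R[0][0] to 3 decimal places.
0.612

End-effector x-axis (col 0 of R) = (0.6124,-0.6124,-0.5000)
R[0][0] = 0.6124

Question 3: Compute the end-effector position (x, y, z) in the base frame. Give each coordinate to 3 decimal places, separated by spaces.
-0.284 -2.544 -1.500

after link 1: o_1 = (-0.7071, 0.7071, 0.0000)
after link 2: o_2 = (-1.4142, 0.0000, 0.0000)
after link 3: o_3 = (-0.2842, -2.5442, -1.5000)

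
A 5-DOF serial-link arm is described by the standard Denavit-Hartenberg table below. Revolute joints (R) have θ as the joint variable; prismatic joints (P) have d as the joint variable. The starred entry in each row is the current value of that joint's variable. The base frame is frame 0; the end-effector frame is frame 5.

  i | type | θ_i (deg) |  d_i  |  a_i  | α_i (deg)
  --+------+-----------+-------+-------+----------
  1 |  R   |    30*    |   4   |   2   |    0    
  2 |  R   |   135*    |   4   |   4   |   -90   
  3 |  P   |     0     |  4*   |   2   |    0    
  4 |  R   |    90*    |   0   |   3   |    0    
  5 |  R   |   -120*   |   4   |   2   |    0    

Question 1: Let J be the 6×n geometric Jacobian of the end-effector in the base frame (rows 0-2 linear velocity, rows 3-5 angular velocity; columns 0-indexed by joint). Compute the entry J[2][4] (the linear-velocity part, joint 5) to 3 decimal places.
axis z_4 = (-0.2588,-0.9659,0.0000); lever o_n−o_4 = (-2.7083,-3.4154,1.0000)
cross product → J_v[:, 4] = (-0.9659,0.2588,-1.7321)
J_ω[:, 4] = z_4
entry J[2][4] = -1.7321

-1.732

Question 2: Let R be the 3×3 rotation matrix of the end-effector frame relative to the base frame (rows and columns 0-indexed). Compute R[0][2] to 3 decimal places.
-0.259

End-effector z-axis (col 2 of R) = (-0.2588,-0.9659,0.0000)
R[0][2] = -0.2588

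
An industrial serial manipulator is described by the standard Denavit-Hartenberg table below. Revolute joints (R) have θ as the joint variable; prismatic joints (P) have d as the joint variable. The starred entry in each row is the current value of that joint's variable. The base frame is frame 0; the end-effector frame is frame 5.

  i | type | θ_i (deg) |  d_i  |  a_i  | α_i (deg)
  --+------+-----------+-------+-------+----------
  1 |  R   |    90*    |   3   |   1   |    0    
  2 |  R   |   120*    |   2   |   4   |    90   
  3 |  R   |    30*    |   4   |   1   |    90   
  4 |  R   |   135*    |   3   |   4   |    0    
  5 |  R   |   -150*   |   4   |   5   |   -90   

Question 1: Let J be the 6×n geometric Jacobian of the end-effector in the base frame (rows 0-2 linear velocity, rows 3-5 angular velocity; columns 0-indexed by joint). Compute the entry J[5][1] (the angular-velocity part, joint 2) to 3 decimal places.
axis z_1 = (0.0000,0.0000,1.0000); lever o_n−o_1 = (-11.5133,-0.2567,-2.5616)
cross product → J_v[:, 1] = (0.2567,-11.5133,0.0000)
J_ω[:, 1] = z_1
entry J[5][1] = 1.0000

1.000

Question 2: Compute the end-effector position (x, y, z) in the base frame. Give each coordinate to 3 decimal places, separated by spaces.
after link 1: o_1 = (0.0000, 1.0000, 3.0000)
after link 2: o_2 = (-3.4641, -1.0000, 5.0000)
after link 3: o_3 = (-6.2141, 2.0311, 5.5000)
after link 4: o_4 = (-6.8060, 4.9553, 1.4877)
after link 5: o_5 = (-11.5133, 0.7433, 0.4384)

-11.513 0.743 0.438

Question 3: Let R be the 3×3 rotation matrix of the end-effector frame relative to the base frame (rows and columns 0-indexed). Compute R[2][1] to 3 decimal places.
End-effector y-axis (col 1 of R) = (0.4330,0.2500,0.8660)
R[2][1] = 0.8660

0.866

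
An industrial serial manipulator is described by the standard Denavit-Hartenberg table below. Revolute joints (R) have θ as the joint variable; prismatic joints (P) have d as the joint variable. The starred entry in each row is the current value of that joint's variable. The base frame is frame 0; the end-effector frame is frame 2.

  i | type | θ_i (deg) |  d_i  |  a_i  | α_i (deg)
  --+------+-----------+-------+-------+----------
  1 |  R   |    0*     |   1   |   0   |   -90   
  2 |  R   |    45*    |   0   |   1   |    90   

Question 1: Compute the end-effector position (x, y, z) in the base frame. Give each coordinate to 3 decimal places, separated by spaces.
0.707 0.000 0.293

after link 1: o_1 = (0.0000, 0.0000, 1.0000)
after link 2: o_2 = (0.7071, 0.0000, 0.2929)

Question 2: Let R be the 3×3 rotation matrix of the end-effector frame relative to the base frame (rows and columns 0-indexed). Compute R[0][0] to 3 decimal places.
End-effector x-axis (col 0 of R) = (0.7071,0.0000,-0.7071)
R[0][0] = 0.7071

0.707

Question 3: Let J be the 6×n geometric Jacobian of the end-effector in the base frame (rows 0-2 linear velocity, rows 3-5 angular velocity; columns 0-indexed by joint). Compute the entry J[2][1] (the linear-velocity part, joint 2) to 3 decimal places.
-0.707

axis z_1 = (0.0000,1.0000,0.0000); lever o_n−o_1 = (0.7071,0.0000,-0.7071)
cross product → J_v[:, 1] = (-0.7071,0.0000,-0.7071)
J_ω[:, 1] = z_1
entry J[2][1] = -0.7071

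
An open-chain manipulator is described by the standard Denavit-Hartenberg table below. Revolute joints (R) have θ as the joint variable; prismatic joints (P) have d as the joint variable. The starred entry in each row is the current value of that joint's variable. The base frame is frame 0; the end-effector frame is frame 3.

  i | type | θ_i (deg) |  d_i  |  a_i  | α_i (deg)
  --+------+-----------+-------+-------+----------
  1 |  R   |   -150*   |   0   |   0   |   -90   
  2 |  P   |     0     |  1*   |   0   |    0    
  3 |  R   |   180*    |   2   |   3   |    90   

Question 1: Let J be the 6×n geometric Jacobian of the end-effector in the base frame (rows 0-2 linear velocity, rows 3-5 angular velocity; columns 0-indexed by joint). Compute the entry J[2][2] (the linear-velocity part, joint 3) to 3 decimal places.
axis z_2 = (0.5000,-0.8660,0.0000); lever o_n−o_2 = (3.5981,-0.2321,-0.0000)
cross product → J_v[:, 2] = (0.0000,0.0000,3.0000)
J_ω[:, 2] = z_2
entry J[2][2] = 3.0000

3.000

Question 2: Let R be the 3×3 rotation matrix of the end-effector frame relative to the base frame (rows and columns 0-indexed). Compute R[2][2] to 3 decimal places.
End-effector z-axis (col 2 of R) = (-0.0000,-0.0000,-1.0000)
R[2][2] = -1.0000

-1.000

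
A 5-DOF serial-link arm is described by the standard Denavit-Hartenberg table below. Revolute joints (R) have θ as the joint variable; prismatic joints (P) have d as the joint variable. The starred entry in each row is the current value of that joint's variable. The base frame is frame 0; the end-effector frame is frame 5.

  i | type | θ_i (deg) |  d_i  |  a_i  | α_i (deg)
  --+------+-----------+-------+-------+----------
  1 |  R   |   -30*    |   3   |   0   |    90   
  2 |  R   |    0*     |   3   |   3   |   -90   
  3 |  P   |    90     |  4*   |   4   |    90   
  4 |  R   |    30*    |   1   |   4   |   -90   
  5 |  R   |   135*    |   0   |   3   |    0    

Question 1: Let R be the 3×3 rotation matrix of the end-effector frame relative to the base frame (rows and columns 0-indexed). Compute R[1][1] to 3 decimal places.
-0.884

End-effector y-axis (col 1 of R) = (0.3062,-0.8839,-0.3536)
R[1][1] = -0.8839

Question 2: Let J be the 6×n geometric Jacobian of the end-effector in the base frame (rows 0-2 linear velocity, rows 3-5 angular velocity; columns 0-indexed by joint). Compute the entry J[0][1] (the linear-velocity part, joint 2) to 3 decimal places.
axis z_1 = (-0.5000,-0.8660,0.0000); lever o_n−o_1 = (2.9405,1.3357,4.9393)
cross product → J_v[:, 1] = (-4.2776,2.4697,1.8787)
J_ω[:, 1] = z_1
entry J[0][1] = -4.2776

-4.278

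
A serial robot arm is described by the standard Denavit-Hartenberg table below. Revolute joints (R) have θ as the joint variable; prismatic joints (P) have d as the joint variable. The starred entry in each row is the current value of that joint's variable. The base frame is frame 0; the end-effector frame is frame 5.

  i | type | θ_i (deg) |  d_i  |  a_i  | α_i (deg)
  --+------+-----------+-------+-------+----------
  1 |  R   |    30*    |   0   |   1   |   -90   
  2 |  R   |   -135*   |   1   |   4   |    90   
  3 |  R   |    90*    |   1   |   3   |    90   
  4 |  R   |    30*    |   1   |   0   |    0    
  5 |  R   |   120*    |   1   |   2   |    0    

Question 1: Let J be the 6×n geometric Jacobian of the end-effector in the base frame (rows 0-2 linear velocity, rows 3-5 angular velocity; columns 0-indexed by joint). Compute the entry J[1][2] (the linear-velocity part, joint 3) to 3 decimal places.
2.180

axis z_2 = (-0.6124,-0.3536,-0.7071); lever o_n−o_2 = (-3.0835,-0.3161,0.0000)
cross product → J_v[:, 2] = (-0.2235,2.1803,-0.8966)
J_ω[:, 2] = z_2
entry J[1][2] = 2.1803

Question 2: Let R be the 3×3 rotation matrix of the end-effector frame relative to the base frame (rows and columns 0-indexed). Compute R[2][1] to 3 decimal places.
End-effector y-axis (col 1 of R) = (0.7803,-0.1268,0.6124)
R[2][1] = 0.6124

0.612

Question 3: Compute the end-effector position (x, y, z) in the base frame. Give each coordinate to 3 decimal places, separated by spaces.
after link 1: o_1 = (0.8660, 0.5000, 0.0000)
after link 2: o_2 = (-2.0835, -0.0482, 2.8284)
after link 3: o_3 = (-4.1958, 2.1963, 2.1213)
after link 4: o_4 = (-4.8082, 1.8428, 2.8284)
after link 5: o_5 = (-5.1669, -0.3643, 2.8284)

-5.167 -0.364 2.828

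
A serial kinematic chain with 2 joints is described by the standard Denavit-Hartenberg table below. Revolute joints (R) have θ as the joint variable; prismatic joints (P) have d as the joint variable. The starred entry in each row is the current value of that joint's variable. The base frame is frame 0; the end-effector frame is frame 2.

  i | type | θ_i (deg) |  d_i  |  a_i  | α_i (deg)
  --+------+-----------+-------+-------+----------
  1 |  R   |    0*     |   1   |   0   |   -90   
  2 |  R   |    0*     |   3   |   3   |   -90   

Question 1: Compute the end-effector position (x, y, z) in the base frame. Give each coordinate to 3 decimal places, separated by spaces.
after link 1: o_1 = (0.0000, 0.0000, 1.0000)
after link 2: o_2 = (3.0000, 3.0000, 1.0000)

3.000 3.000 1.000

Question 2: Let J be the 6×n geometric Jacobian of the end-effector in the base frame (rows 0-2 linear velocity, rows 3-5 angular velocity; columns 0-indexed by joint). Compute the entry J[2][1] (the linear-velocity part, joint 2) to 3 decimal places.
axis z_1 = (0.0000,1.0000,0.0000); lever o_n−o_1 = (3.0000,3.0000,0.0000)
cross product → J_v[:, 1] = (0.0000,0.0000,-3.0000)
J_ω[:, 1] = z_1
entry J[2][1] = -3.0000

-3.000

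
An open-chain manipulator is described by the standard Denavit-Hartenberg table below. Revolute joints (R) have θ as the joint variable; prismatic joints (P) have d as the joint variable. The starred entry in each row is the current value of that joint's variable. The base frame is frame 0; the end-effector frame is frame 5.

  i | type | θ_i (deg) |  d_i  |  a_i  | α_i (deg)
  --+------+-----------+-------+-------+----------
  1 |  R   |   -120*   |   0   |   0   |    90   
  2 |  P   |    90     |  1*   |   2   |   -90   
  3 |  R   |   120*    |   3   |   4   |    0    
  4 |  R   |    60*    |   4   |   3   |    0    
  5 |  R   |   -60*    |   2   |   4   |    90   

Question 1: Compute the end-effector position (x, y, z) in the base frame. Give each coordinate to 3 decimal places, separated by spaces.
9.634 4.830 -5.000

after link 1: o_1 = (0.0000, 0.0000, 0.0000)
after link 2: o_2 = (-0.8660, 0.5000, 2.0000)
after link 3: o_3 = (3.6340, 1.3660, 0.0000)
after link 4: o_4 = (5.6340, 4.8301, -3.0000)
after link 5: o_5 = (9.6340, 4.8301, -5.0000)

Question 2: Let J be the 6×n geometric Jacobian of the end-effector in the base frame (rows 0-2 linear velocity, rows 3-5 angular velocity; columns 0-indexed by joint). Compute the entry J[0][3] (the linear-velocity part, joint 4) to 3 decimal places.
-4.330

axis z_3 = (0.5000,0.8660,0.0000); lever o_n−o_3 = (6.0000,3.4641,-5.0000)
cross product → J_v[:, 3] = (-4.3301,2.5000,-3.4641)
J_ω[:, 3] = z_3
entry J[0][3] = -4.3301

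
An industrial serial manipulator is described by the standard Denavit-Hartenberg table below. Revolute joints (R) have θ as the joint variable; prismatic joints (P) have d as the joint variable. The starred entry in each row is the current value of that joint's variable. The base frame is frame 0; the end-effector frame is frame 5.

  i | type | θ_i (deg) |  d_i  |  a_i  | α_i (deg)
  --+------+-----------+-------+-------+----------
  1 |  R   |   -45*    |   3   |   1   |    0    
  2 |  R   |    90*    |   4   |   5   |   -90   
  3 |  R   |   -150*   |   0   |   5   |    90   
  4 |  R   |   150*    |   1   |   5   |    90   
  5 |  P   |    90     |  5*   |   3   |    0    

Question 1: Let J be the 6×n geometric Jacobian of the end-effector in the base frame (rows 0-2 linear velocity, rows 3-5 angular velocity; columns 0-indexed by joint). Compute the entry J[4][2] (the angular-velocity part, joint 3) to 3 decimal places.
axis z_2 = (-0.7071,0.7071,0.0000); lever o_n−o_2 = (-8.1850,1.4743,-1.8792)
cross product → J_v[:, 2] = (-1.3288,-1.3288,4.7452)
J_ω[:, 2] = z_2
entry J[4][2] = 0.7071

0.707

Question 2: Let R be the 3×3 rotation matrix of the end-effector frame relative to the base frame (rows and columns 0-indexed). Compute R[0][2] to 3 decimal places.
-0.919

End-effector z-axis (col 2 of R) = (-0.9186,0.3062,0.2500)
R[0][2] = -0.9186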